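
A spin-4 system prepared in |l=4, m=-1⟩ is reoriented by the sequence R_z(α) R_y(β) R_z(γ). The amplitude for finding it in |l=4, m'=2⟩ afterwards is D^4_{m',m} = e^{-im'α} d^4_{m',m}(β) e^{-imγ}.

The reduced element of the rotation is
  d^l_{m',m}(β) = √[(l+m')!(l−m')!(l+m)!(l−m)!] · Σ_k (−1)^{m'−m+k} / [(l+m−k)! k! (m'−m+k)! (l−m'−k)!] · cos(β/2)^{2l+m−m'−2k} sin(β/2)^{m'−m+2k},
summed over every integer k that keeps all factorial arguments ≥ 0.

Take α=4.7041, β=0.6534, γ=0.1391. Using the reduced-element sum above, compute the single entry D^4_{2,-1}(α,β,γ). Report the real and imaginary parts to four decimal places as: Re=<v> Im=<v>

Split into d^4_{2,-1}(β=0.6534) × two z-phases.
c=cos(0.653400/2)=0.947107, s=sin(0.653400/2)=0.320919; N=√[720·2·6·120]=1018.233765
The bounds max(0,m−m')=0 and min(l+m,l−m')=2 give 3 terms
  k=0: (−1)^3·1018.2338/(72)·0.9471^5·0.3209^3 = -0.356202
  k=1: (−1)^4·1018.2338/(48)·0.9471^3·0.3209^5 = +0.061345
  k=2: (−1)^5·1018.2338/(240)·0.9471^1·0.3209^7 = -0.001409
d^4_{2,-1}(0.6534) = -0.356202 +0.061345 -0.001409 = -0.296266
D = (-0.999863-0.016577i)·(-0.296266)·(+0.990341+0.138652i) = +0.292683+0.045936i

Re=0.2927 Im=0.0459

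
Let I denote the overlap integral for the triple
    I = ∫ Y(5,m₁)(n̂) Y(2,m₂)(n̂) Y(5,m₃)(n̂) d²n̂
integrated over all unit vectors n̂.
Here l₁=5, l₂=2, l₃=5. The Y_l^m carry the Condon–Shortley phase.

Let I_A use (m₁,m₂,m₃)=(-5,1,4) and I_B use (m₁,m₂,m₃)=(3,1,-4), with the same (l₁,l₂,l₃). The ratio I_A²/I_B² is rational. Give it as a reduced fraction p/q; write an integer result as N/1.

Shared (l₁,l₂,l₃)=(5,2,5): N and (l;000)² cancel in I_A²/I_B².
A: Δ = 2!·8!·2!/13! = 1/38610; Racah Σ t=2..2: t=2:+1/80640 = 1/80640; ⇒ 3j(5 2 5; -5 1 4)² = 9/286, sgn -1
B: Δ = 2!·8!·2!/13! = 1/38610; Racah Σ t=1..2: t=1:−1/10080 t=2:+1/80640 = -1/11520; ⇒ 3j(5 2 5; 3 1 -4)² = 49/1430, sgn +1
I_A²/I_B² = (9/286)/(49/1430) = 45/49

45/49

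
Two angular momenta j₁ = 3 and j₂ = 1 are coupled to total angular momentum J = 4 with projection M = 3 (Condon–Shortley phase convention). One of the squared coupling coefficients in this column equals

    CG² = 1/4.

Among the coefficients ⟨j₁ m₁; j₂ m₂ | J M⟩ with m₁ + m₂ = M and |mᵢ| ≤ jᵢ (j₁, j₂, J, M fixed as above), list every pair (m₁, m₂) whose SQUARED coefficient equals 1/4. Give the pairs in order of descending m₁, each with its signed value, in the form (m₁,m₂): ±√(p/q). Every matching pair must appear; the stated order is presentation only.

Admissible pairs with m₁+m₂ = M = 3: (2,1), (3,0)
  (m₁,m₂)=(3,0): CG² = 1/4, CG = +√(1/4)   ← matches the target
  (m₁,m₂)=(2,1): CG² = 3/4, CG = +√(3/4)
Pairs with CG² = 1/4: (3,0): +√(1/4)

(3,0): +√(1/4)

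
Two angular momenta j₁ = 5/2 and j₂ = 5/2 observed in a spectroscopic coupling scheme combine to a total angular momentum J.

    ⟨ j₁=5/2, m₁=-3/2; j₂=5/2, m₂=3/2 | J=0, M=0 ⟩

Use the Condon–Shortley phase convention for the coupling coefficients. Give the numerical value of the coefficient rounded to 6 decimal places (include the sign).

j₁+j₂−J=5  J+j₁−j₂=0  J−j₁+j₂=0  j₁+j₂+J+1=6
(j₁±m₁, j₂±m₂, J±M) = (1,4,4,1,0,0)
P² = 96
sum k=4..4:
  [4] +1/24 = 1/24
S = 1/24
C² = P²·S² = 1/6 ; C = +0.408248

+0.408248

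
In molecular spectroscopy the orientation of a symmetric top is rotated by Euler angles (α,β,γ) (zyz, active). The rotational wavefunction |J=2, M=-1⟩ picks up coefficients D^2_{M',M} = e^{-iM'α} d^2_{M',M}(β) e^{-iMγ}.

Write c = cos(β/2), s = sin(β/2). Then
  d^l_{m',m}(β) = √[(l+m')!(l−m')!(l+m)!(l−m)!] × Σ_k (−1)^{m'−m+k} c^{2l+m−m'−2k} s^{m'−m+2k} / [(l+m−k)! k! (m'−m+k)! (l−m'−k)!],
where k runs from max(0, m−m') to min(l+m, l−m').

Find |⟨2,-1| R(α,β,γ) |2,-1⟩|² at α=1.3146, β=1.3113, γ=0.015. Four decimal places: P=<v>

Split into d^2_{-1,-1}(β=1.3113) × two z-phases.
c=cos(1.311300/2)=0.792652, s=sin(1.311300/2)=0.609675; N=√[1·6·1·6]=6.000000
k: max(0,(-1)−(-1))=0 … min(2+(-1),2−(-1))=1
  k=0: (−1)^0·6.0000/(6)·0.7927^4·0.6097^0 = +0.394757
  k=1: (−1)^1·6.0000/(2)·0.7927^2·0.6097^2 = -0.700620
d^2_{-1,-1}(1.3113) = +0.394757 -0.700620 = -0.305863
|D^2_{-1,-1}|² = |d^2_{-1,-1}(β)|² = (-0.305863)² = 0.093552 (the z-rotation phases have unit modulus)

P=0.0936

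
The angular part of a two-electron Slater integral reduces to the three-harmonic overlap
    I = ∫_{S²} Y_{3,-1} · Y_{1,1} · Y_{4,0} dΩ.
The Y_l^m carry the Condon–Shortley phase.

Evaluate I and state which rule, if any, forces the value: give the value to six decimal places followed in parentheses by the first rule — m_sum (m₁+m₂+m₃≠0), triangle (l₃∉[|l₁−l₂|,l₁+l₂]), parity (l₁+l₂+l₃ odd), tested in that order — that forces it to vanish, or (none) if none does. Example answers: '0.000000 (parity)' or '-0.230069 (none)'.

Checks pass: Σm=0; 8 even; l₃=4∈[2,4].
(2·3+1)(2·1+1)(2·4+1) = 189
Δ: 0! 6! 2! / 9! → 1/252
sum: t=0:+1/36 = 1/36
3j²(3 1 4; 0 0 0) = Δ·Π!·Σ² = 4/63  (sign +1)
sum: t=0:+1/96 = 1/96
3j²(3 1 4; -1 1 0) = Δ·Π!·Σ² = 1/42  (sign +1)
combine: 4πI² = 189·4/63·1/42 = 2/7
take √, sign +1: I = 0.15078601
No selection rule forces the value: the integral is nonzero (none).

0.150786 (none)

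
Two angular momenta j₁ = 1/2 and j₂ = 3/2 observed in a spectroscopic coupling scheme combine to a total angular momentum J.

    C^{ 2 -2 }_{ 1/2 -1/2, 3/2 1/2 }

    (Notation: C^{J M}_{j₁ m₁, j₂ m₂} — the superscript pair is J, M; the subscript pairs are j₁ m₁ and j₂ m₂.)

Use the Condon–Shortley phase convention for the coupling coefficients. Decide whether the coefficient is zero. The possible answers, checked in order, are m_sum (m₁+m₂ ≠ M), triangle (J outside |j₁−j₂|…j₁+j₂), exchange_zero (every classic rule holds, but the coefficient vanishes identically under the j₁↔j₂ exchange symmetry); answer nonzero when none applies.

m-sum: m₁+m₂ = -1/2+1/2 = 0, M = -2  ✗ ⇒ coefficient is 0

m_sum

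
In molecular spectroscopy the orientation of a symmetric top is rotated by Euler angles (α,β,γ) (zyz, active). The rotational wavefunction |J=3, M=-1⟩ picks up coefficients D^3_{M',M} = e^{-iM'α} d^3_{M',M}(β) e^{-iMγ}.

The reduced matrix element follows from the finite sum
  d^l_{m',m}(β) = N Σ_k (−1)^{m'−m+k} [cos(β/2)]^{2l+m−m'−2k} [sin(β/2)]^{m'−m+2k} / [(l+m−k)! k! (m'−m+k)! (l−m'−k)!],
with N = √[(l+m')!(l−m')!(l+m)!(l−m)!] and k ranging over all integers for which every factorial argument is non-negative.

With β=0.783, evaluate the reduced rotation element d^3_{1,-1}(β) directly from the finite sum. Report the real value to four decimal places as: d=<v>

d=0.4959

d^3_{1,-1}(β=0.7830) via the finite sum:
c=cos(0.783000/2)=0.924338, s=sin(0.783000/2)=0.381575; N=√[24·2·2·24]=48.000000
k∈{0,1,2} keeps every argument non-negative
  k=0: (−1)^2·48.0000/(8)·0.9243^4·0.3816^2 = +0.637727
  k=1: (−1)^3·48.0000/(6)·0.9243^2·0.3816^4 = -0.144901
  k=2: (−1)^4·48.0000/(48)·0.9243^0·0.3816^6 = +0.003087
d^3_{1,-1}(0.7830) = +0.637727 -0.144901 +0.003087 = +0.495912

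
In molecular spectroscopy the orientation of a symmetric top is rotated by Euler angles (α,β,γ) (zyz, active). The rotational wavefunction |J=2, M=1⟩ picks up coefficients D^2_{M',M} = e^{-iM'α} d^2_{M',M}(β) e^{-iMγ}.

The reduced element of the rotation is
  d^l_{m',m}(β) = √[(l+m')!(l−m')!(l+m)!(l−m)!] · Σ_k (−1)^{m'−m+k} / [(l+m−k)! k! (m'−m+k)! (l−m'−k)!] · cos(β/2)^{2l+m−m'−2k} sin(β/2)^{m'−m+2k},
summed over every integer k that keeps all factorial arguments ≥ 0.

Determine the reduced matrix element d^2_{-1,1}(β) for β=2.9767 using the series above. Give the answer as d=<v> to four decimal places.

d=-0.9663

d^2_{-1,1}(β=2.9767) via the finite sum:
c=cos(2.976700/2)=0.082353, s=sin(2.976700/2)=0.996603; N=√[1·6·6·1]=6.000000
k∈{2,3} keeps every argument non-negative
  k=2: (−1)^0·6.0000/(2)·0.0824^2·0.9966^2 = +0.020208
  k=3: (−1)^1·6.0000/(6)·0.0824^0·0.9966^4 = -0.986482
d^2_{-1,1}(2.9767) = +0.020208 -0.986482 = -0.966274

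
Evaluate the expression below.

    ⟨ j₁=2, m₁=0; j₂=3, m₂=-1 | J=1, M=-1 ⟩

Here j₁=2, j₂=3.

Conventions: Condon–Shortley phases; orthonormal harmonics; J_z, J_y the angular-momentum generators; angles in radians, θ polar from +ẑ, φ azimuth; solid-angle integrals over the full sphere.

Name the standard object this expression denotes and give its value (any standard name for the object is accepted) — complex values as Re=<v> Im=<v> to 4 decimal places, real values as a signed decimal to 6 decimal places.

Clebsch–Gordan coefficient, +√(6/35) ≈ +0.414039

This is a Clebsch–Gordan (vector-coupling) coefficient.
j₁+j₂−J=4  J+j₁−j₂=0  J−j₁+j₂=2  j₁+j₂+J+1=7
(j₁±m₁, j₂±m₂, J±M) = (2,2,2,4,0,2)
P² = 384/35
sum k=2..2:
  [2] +1/8 = 1/8
S = 1/8
C² = P²·S² = 6/35 ; C = +0.414039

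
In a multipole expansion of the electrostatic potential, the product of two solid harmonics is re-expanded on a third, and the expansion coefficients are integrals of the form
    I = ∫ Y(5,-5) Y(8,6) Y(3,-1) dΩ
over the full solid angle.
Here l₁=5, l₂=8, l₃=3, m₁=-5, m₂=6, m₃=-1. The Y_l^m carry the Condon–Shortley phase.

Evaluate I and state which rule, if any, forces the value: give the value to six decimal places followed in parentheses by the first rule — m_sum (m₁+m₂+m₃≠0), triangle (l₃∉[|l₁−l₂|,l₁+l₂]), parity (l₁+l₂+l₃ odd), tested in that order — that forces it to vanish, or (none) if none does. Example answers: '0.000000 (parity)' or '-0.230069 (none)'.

Rules hold: Σm=0, L=16 even, 3≤3≤13.
N = 11·17·7 = 1309
Δ = 10!·0!·6!/17! = 1/136136
Racah Σ t=5..5: t=5:−1/518400 = -1/518400
⇒ 3j(5 8 3; 0 0 0)² = 56/2431, sgn +1
Racah Σ t=10..10: t=10:+1/174182400 = 1/174182400
⇒ 3j(5 8 3; -5 6 -1)² = 1/136, sgn +1
4πI² = N·(3j₀)²·(3jₘ)² = 49/221
I = +1·√(0.221719/4π) = 0.13283024
No selection rule forces the value: the integral is nonzero (none).

0.132830 (none)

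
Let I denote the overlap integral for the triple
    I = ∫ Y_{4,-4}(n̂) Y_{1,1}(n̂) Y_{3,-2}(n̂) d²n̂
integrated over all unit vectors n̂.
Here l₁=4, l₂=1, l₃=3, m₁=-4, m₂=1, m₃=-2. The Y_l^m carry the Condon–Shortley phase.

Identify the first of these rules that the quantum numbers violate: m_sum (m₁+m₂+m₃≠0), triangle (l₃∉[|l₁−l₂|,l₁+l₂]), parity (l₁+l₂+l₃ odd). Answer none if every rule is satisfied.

Σmᵢ = -5  ✗
l₃∈[|l₁−l₂|,l₁+l₂]=[3,5], have l₃=3
Σlᵢ = 8 ⇒ even

m_sum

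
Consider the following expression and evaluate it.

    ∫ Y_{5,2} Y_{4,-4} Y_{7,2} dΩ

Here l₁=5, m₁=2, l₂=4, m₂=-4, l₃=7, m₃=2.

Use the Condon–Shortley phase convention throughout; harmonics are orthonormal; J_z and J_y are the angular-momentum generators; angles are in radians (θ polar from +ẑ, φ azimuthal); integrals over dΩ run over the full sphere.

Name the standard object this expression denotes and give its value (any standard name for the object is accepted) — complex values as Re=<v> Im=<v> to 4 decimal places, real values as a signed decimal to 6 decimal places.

This is a Gaunt coefficient — the integral of a triple product of spherical harmonics over the sphere.
Checks pass: Σm=0; 16 even; l₃=7∈[1,9].
(2·5+1)(2·4+1)(2·7+1) = 1485
Δ: 2! 8! 6! / 17! → 1/6126120
sum: t=0:+1/69120 t=1:−1/20736 t=2:+1/69120 = -1/51840
3j²(5 4 7; 0 0 0) = Δ·Π!·Σ² = 280/21879  (sign +1)
sum: t=0:+1/1036800 = 1/1036800
3j²(5 4 7; 2 -4 2) = Δ·Π!·Σ² = 98/12155  (sign -1)
combine: 4πI² = 1485·280/21879·98/12155 = 82320/537251
take √, sign -1: I = -0.11042290

Gaunt coefficient, -0.110423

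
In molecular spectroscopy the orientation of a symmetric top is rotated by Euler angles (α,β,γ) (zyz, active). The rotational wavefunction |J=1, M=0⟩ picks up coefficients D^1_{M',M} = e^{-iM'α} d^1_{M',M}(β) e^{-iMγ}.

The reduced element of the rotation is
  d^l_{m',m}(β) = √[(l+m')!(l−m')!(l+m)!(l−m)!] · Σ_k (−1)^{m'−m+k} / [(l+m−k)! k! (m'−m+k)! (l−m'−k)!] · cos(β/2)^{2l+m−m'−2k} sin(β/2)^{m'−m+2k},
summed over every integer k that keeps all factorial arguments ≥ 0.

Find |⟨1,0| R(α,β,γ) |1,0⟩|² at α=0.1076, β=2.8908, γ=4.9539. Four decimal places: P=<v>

First d^1_{0,0}(β=2.8908), then the phase factors e^{-i(0)α} and e^{-i(0)γ}:
Half-angle: c=0.125068, s=0.992148. N=√(1·1·1·1)=1.000000
The bounds max(0,m−m')=0 and min(l+m,l−m')=1 give 2 terms
  k=0: (−1)^0·1.0000/(1)·0.1251^2·0.9921^0 = +0.015642
  k=1: (−1)^1·1.0000/(1)·0.1251^0·0.9921^2 = -0.984358
d^1_{0,0}(2.8908) = +0.015642 -0.984358 = -0.968716
|D^1_{0,0}|² = |d^1_{0,0}(β)|² = (-0.968716)² = 0.938411 (the z-rotation phases have unit modulus)

P=0.9384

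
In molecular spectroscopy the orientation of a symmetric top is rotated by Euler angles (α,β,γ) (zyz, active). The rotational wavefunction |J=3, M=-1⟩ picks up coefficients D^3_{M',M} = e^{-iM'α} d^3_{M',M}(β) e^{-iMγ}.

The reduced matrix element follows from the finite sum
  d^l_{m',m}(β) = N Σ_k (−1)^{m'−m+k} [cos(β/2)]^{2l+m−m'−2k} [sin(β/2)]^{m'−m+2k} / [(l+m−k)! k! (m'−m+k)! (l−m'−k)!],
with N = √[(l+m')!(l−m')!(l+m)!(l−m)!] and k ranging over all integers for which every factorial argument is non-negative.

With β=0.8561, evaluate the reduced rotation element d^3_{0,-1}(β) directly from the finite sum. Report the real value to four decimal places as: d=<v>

d^3_{0,-1}(β=0.8561) via the finite sum:
Half-angle: c=0.909777, s=0.415098. N=√(6·6·2·24)=41.569219
Admissible k: 0..2 (factorial args all ≥0)
  k=0: (−1)^1·41.5692/(12)·0.9098^5·0.4151^1 = -0.896221
  k=1: (−1)^2·41.5692/(4)·0.9098^3·0.4151^3 = +0.559715
  k=2: (−1)^3·41.5692/(12)·0.9098^1·0.4151^5 = -0.038840
d^3_{0,-1}(0.8561) = -0.896221 +0.559715 -0.038840 = -0.375346

d=-0.3753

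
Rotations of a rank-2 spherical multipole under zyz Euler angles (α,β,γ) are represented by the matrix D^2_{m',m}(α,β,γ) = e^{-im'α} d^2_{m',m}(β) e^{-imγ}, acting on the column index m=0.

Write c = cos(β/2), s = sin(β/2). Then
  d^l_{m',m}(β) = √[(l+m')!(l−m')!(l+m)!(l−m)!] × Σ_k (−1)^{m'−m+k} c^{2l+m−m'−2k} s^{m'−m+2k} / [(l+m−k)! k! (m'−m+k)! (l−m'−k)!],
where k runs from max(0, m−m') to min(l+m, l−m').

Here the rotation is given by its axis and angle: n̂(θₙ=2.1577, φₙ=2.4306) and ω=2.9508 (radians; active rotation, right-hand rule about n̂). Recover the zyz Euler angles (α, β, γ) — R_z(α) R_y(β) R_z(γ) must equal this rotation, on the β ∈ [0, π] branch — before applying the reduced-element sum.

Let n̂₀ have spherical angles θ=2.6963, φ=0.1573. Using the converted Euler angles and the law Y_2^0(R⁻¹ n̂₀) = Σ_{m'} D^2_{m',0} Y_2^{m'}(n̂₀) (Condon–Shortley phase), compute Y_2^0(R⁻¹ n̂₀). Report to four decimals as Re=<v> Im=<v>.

Re=0.0768 Im=0.0000

Axis–angle → zyz. n̂ = (sinθₙcosφₙ, sinθₙsinφₙ, cosθₙ) = (-0.630918, +0.543382, -0.553785), ω = 2.9508.
R = I cosω + sinω [n̂]ₓ + (1−cosω) n̂n̂ᵀ gives
  R = [-0.192962, -0.574420, +0.795492; -0.784457, -0.396684, -0.476728; +0.589401, -0.716019, -0.374062]
β = atan2(√(R₁₃²+R₂₃²), R₃₃) = 1.954182; α = atan2(R₂₃, R₁₃) mod 2π = 5.743290; γ = atan2(R₃₂, −R₃₁) mod 2π = 4.023683
Need the full column D^2_{m',0} for m'=−2..2 at α=5.7433, β=1.9542, γ=4.0237.
cos(β/2)=0.559436, sin(β/2)=0.828873
d^2_{-2,0}: single k=2 term ⇒ +0.526688;  D = +0.248340-0.464464i
d^2_{-1,0}: k∈[1..2] ⇒ +0.355480 -0.780353 = -0.424872;  D = -0.364440+0.218404i
d^2_{0,0}: k∈[0..2] ⇒ +0.097949 -0.860077 +0.472012 = -0.290116;  D = -0.290116+0.000000i
d^2_{1,0}: k∈[0..1] ⇒ -0.355480 +0.780353 = +0.424872;  D = +0.364440+0.218404i
d^2_{2,0}: single k=0 term ⇒ +0.526688;  D = +0.248340+0.464464i
Y_2^{m'}(θ=2.6963,φ=0.1573) and Σ D·Y over m':
  (+0.2483-0.4645i)·(+0.0681-0.0222i)  (-0.3644+0.2184i)·(-0.2966+0.0470i)  (-0.2901+0.0000i)·(+0.4552+0.0000i)  (+0.3644+0.2184i)·(+0.2966+0.0470i)  (+0.2483+0.4645i)·(+0.0681+0.0222i)
Y_2^0(R⁻¹ n̂) = +0.076808-0.000000i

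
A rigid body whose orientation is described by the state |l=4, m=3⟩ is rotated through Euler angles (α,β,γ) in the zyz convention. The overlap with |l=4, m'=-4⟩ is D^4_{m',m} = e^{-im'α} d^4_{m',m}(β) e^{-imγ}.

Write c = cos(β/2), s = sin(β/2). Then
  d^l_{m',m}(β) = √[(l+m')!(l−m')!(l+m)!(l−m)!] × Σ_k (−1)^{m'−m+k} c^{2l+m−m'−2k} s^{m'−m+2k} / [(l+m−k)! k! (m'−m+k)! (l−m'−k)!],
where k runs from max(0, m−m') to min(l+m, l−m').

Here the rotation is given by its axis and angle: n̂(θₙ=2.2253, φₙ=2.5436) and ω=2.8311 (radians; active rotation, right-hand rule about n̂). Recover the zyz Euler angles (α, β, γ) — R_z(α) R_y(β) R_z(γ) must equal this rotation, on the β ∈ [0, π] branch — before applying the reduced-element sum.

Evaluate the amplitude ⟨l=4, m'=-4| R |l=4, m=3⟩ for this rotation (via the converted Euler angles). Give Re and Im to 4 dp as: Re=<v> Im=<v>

Axis–angle → zyz. n̂ = (sinθₙcosφₙ, sinθₙsinφₙ, cosθₙ) = (-0.655678, +0.446644, -0.608766), ω = 2.8311.
R = I cosω + sinω [n̂]ₓ + (1−cosω) n̂n̂ᵀ gives
  R = [-0.112913, -0.385711, +0.915684; -0.757701, -0.562741, -0.330474; +0.642760, -0.731129, -0.228713]
β = atan2(√(R₁₃²+R₂₃²), R₃₃) = 1.801552; α = atan2(R₂₃, R₁₃) mod 2π = 5.936830; γ = atan2(R₃₂, −R₃₁) mod 2π = 3.991223
Split into d^4_{-4,3}(β=1.8016) × two z-phases.
c=cos(1.801552/2)=0.621002, s=sin(1.801552/2)=0.783809; N=√[1·40320·5040·1]=14255.272709
k∈{7} keeps every argument non-negative
  k=7: (−1)^0·14255.2727/(5040)·0.6210^1·0.7838^7 = +0.319234
d^4_{-4,3}(1.8016) = +0.319234
D = (+0.184316-0.982867i)·(+0.319234)·(+0.829434+0.558604i) = +0.224074-0.227379i

Re=0.2241 Im=-0.2274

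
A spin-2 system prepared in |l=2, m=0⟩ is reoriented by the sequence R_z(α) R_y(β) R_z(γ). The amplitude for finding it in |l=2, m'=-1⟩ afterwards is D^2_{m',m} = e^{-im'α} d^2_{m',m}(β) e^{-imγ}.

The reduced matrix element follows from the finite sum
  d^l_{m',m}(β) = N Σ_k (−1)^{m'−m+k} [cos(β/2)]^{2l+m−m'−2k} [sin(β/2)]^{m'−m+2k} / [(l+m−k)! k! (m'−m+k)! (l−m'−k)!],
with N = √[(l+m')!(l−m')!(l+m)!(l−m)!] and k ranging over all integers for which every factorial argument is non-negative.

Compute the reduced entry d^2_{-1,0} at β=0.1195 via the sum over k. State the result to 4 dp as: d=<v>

d^2_{-1,0}(β=0.1195) via the finite sum:
With c≡cos(β/2)=0.998215 and s≡sin(β/2)=0.059714, N=[1·6·2·2]^{1/2}=4.898979
Admissible k: 1..2 (factorial args all ≥0)
  k=1: (−1)^0·4.8990/(2)·0.9982^3·0.0597^1 = +0.145488
  k=2: (−1)^1·4.8990/(2)·0.9982^1·0.0597^3 = -0.000521
d^2_{-1,0}(0.1195) = +0.145488 -0.000521 = +0.144968

d=0.1450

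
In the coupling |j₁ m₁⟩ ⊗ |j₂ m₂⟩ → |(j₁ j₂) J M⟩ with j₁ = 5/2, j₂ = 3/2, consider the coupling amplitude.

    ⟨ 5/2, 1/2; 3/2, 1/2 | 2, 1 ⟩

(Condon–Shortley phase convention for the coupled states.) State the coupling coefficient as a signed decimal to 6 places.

-0.545545

triangle: 2!×3!×1!/7! = 12/5040
(j±m)!: 3!×2!×2!×1!×3!×1! = 144
prefactor² = (2J+1)×Δ×N² = 12/7
  k=1: −1/(1!×1!×1!×1!×2!×0!) = -1/2
  k=2: +1/(2!×0!×0!×0!×3!×1!) = 1/12
Σ = -5/12  ⇒  CG² = 12/7×(-5/12)² = 25/84
CG = −√(25/84) = -0.545545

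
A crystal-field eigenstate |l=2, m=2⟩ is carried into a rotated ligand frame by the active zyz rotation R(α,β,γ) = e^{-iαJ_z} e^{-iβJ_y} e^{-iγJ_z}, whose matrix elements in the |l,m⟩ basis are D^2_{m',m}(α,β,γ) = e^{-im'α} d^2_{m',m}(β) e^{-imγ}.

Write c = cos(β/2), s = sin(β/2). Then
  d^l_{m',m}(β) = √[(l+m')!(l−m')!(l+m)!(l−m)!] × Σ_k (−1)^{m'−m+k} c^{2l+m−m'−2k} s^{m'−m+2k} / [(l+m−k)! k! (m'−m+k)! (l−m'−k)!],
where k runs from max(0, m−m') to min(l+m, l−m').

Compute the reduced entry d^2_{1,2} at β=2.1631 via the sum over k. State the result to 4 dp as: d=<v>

d^2_{1,2}(β=2.1631) via the finite sum:
With c≡cos(β/2)=0.469961 and s≡sin(β/2)=0.882687, N=[6·1·24·1]^{1/2}=12.000000
k∈{1} keeps every argument non-negative
  k=1: (−1)^0·12.0000/(6)·0.4700^3·0.8827^1 = +0.183241
d^2_{1,2}(2.1631) = +0.183241

d=0.1832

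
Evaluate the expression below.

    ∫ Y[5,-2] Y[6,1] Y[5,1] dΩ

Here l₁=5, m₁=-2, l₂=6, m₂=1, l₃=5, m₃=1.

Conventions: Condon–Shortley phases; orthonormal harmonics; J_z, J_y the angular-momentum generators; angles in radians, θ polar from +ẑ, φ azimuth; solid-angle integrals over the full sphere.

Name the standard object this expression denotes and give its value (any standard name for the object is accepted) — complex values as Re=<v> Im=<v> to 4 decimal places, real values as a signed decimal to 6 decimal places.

Gaunt coefficient, +0.120248

This is a Gaunt coefficient — the integral of a triple product of spherical harmonics over the sphere.
Checks pass: Σm=0; 16 even; l₃=5∈[1,11].
(2·5+1)(2·6+1)(2·5+1) = 1573
Δ: 6! 4! 6! / 17! → 1/28588560
sum: t=1:−1/345600 t=2:+1/13824 t=3:−1/5184 t=4:+1/13824 t=5:−1/345600 = -7/129600
3j²(5 6 5; 0 0 0) = Δ·Π!·Σ² = 80/7293  (sign +1)
sum: t=3:−1/41472 t=4:+1/10368 t=5:−1/23040 t=6:+1/518400 = 1/32400
3j²(5 6 5; -2 1 1) = Δ·Π!·Σ² = 128/12155  (sign +1)
combine: 4πI² = 1573·80/7293·128/12155 = 2048/11271
take √, sign +1: I = 0.12024827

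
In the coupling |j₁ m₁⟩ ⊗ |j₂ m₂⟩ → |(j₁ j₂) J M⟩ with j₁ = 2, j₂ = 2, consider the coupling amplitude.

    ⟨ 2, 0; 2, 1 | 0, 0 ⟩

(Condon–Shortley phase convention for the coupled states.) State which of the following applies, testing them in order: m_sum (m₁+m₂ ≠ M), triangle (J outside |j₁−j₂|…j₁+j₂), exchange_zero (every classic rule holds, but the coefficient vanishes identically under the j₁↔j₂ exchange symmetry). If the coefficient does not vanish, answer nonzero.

m_sum

m-sum: m₁+m₂ = 0+1 = 1, M = 0  ✗ ⇒ coefficient is 0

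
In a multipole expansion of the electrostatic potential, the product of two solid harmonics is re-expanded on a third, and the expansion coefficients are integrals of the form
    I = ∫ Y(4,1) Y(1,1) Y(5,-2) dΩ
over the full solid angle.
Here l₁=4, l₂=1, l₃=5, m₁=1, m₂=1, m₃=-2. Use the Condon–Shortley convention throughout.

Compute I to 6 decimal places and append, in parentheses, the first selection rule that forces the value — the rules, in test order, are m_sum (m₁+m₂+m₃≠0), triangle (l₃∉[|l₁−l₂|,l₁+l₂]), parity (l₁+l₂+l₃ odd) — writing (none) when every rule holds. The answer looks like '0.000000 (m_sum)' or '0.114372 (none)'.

Rules hold: Σm=0, L=10 even, 3≤5≤5.
N = 9·3·11 = 297
Δ = 0!·8!·2!/11! = 1/495
Racah Σ t=0..0: t=0:+1/576 = 1/576
⇒ 3j(4 1 5; 0 0 0)² = 5/99, sgn -1
Racah Σ t=0..0: t=0:+1/1440 = 1/1440
⇒ 3j(4 1 5; 1 1 -2)² = 7/165, sgn -1
4πI² = N·(3j₀)²·(3jₘ)² = 7/11
I = +1·√(0.636364/4π) = 0.22503380
No selection rule forces the value: the integral is nonzero (none).

0.225034 (none)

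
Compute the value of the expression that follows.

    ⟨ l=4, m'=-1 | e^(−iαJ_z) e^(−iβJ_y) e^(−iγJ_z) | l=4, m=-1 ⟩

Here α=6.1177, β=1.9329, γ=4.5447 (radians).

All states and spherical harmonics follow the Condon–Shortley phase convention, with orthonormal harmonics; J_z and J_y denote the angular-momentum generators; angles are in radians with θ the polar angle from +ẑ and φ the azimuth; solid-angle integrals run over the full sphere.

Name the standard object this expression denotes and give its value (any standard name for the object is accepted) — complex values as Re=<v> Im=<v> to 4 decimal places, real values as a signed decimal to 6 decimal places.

This is a Wigner D-matrix element — the rotation-matrix element ⟨l m'| R(α,β,γ) |l m⟩ in the angular-momentum basis.
Split into d^4_{-1,-1}(β=1.9329) × two z-phases.
c=cos(1.932900/2)=0.568224, s=sin(1.932900/2)=0.822874; N=√[6·120·6·120]=720.000000
k: max(0,(-1)−(-1))=0 … min(4+(-1),4−(-1))=3
  k=0: (−1)^0·720.0000/(720)·0.5682^8·0.8229^0 = +0.010868
  k=1: (−1)^1·720.0000/(48)·0.5682^6·0.8229^2 = -0.341882
  k=2: (−1)^2·720.0000/(24)·0.5682^4·0.8229^4 = +1.433947
  k=3: (−1)^3·720.0000/(72)·0.5682^2·0.8229^6 = -1.002395
d^4_{-1,-1}(1.9329) = +0.010868 -0.341882 +1.433947 -1.002395 = +0.100539
Attach z-rotation phases: D = e^{-i(-1)(6.1177)}·(+0.100539)·e^{-i(-1)(4.5447)} = -0.032881-0.095010i

Wigner D-matrix element, Re=-0.0329 Im=-0.0950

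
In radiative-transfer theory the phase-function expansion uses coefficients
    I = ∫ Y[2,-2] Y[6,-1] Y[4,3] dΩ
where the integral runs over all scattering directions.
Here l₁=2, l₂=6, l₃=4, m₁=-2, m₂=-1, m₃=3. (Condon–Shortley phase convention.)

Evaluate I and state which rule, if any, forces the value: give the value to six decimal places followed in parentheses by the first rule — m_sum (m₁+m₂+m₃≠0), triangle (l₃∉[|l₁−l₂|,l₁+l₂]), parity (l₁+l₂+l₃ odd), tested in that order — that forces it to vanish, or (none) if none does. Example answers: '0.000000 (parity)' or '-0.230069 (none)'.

-0.035563 (none)

m-sum 0 ✓  L=12 even ✓  4≤4≤8 ✓
Π(2lᵢ+1) = 5×13×9 = 585
triangle coeff Δ(2,6,4) = 1/6435
Σ_t [2,2]: t=2:+1/2304 = 1/2304
(3j)²=5/143 [(2 6 4; 0 0 0)], sign=+1
Σ_t [4,4]: t=4:+1/120960 = 1/120960
(3j)²=1/1287 [(2 6 4; -2 -1 3)], sign=-1
⇒ 4πI² = 25/1573
I = (-1)√(25/1573/(4π)) = -0.03556319
No selection rule forces the value: the integral is nonzero (none).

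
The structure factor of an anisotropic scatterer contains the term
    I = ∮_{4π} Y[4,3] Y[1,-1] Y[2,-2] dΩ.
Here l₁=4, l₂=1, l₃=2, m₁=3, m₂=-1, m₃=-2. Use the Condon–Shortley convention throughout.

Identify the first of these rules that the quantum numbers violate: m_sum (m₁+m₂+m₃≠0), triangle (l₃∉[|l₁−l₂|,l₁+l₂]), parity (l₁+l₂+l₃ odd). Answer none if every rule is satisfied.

triangle

Σmᵢ = 0  ✓
l₃∈[|l₁−l₂|,l₁+l₂]=[3,5] required, l₃=2 fails  ✗
Σlᵢ = 7 ⇒ odd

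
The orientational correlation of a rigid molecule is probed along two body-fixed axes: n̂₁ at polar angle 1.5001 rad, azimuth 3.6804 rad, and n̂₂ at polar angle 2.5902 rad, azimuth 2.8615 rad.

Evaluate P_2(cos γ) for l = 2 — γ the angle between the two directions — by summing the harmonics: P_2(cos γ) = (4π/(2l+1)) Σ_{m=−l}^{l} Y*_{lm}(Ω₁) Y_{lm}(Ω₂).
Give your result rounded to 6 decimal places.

Summing Y*_{l m}(θ₁,φ₁)·Y_{l m}(θ₂,φ₂) over m ∈ [−2, 2]; prefactor 4π/(2·2+1) = 2.513274:
  m=-2: (0.18196 + 0.33854j) × (0.08981 + 0.05633j) = -0.00273 + 0.04065j  (running Σ = -0.00273 + 0.04065j)
  m=-1: (-0.04672 - 0.02793j) × (0.33130 + 0.09530j) = -0.01282 - 0.01371j  (running Σ = -0.01555 + 0.02695j)
  m=0: (-0.31067 + 0.00000j) × (0.37111 + 0.00000j) = -0.11529 + 0.00000j  (running Σ = -0.13084 + 0.02695j)
  m=1: (0.04672 - 0.02793j) × (-0.33130 + 0.09530j) = -0.01282 + 0.01371j  (running Σ = -0.14366 + 0.04065j)
  m=2: (0.18196 - 0.33854j) × (0.08981 - 0.05633j) = -0.00273 - 0.04065j  (running Σ = -0.14638 + 0.00000j)
Total Σ_m = -0.14638 + 0.00000j. Multiply by 2.513274: -0.36790 + 0.00000j. P_2(cos γ) = -0.367903

-0.367903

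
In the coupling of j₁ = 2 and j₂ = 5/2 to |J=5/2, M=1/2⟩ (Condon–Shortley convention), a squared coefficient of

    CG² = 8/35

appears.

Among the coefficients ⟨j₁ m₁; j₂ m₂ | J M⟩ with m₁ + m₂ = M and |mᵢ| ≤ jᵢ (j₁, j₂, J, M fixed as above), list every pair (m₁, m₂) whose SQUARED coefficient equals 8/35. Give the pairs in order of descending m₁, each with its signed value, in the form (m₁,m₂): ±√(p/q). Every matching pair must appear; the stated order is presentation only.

(0,1/2): −√(8/35)

Admissible pairs with m₁+m₂ = M = 1/2: (-2,5/2), (-1,3/2), (0,1/2), (1,-1/2), (2,-3/2)
  (m₁,m₂)=(2,-3/2): CG² = 27/70, CG = +√(27/70)
  (m₁,m₂)=(1,-1/2): CG² = 0/1, CG = 0
  (m₁,m₂)=(0,1/2): CG² = 8/35, CG = −√(8/35)   ← matches the target
  (m₁,m₂)=(-1,3/2): CG² = 6/35, CG = +√(6/35)
  (m₁,m₂)=(-2,5/2): CG² = 3/14, CG = +√(3/14)
Pairs with CG² = 8/35: (0,1/2): −√(8/35)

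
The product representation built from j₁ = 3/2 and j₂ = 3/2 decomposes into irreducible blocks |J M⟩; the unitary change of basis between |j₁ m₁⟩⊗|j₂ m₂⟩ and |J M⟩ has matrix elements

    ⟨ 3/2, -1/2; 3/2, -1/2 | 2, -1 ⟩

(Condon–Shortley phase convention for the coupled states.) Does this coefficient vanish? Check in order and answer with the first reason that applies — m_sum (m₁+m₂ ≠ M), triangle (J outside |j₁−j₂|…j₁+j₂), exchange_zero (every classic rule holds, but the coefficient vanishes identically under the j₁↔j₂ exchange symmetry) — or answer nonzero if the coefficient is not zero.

m-sum: m₁+m₂ = -1/2+(-1/2) = -1, M = -1  ✓
triangle: |j₁−j₂| = 0 ≤ J = 2 ≤ j₁+j₂ = 3  ✓
exchange: j₁=j₂ and m₁=m₂, and (−1)^(j₁+j₂−J) = (−1)^1 = −1 forces ⟨j₁m₁;j₂m₂|JM⟩ = −⟨j₂m₂;j₁m₁|JM⟩ = −⟨j₁m₁;j₂m₂|JM⟩ ⇒ the coefficient vanishes identically
Racah sum check: Σ_k collapses to 0 ⇒ CG = 0

exchange_zero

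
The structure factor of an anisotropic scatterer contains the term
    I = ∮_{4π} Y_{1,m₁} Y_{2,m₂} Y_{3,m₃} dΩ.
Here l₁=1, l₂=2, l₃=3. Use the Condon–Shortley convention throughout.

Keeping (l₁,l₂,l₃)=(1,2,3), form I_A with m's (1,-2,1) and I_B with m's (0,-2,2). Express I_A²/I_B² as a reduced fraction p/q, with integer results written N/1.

Same 1,2,3: normalisation and zero-m 3j drop out of the ratio.
A: Δ: 0! 2! 4! / 7! → 1/105; sum: t=0:+1/48 = 1/48; 3j²(1 2 3; 1 -2 1) = Δ·Π!·Σ² = 1/105  (sign +1)
B: Δ: 0! 2! 4! / 7! → 1/105; sum: t=0:+1/24 = 1/24; 3j²(1 2 3; 0 -2 2) = Δ·Π!·Σ² = 1/21  (sign -1)
I_A²/I_B² = (1/105)/(1/21) = 1/5

1/5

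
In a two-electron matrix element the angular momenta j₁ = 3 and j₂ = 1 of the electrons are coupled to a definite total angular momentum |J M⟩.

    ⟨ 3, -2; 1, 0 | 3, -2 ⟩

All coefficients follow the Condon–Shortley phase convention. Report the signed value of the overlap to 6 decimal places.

√[7·1!5!1!/8! · 1!5!1!1!1!5!] = √(300)
  +(−1)^0/∏(0,1,5,1,0,0)! = 1/120  (running 1/120)
  +(−1)^1/∏(1,0,4,0,1,1)! = -1/24  (running -1/30)
⟨..|..⟩ = √(300)·(-1/30) = -0.577350

-0.577350  (= −√(1/3))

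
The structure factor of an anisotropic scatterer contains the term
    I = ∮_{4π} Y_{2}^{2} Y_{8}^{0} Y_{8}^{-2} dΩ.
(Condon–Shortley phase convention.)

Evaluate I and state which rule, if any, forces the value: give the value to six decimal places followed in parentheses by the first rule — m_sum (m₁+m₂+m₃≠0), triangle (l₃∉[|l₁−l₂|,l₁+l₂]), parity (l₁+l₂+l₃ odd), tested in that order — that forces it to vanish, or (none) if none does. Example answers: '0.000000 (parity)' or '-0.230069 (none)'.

-0.192440 (none)

m-sum 0 ✓  L=18 even ✓  6≤8≤10 ✓
Π(2lᵢ+1) = 5×17×17 = 1445
triangle coeff Δ(2,8,8) = 1/348840
Σ_t [0,2]: t=0:+1/116121600 t=1:−1/25401600 t=2:+1/116121600 = -1/45158400
(3j)²=24/1615 [(2 8 8; 0 0 0)], sign=-1
Σ_t [0,0]: t=0:+1/116121600 = 1/116121600
(3j)²=7/323 [(2 8 8; 2 0 -2)], sign=+1
⇒ 4πI² = 168/361
I = (-1)√(168/361/(4π)) = -0.19244034
No selection rule forces the value: the integral is nonzero (none).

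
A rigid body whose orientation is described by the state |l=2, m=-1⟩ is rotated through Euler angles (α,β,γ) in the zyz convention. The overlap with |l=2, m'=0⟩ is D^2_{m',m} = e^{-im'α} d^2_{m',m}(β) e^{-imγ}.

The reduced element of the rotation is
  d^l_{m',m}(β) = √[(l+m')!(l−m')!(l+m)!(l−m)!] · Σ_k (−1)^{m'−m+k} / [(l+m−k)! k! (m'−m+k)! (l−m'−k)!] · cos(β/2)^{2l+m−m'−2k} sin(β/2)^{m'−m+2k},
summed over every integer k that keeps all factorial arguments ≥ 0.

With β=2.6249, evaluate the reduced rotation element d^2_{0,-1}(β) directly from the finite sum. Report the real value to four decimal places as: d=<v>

d=0.5261

d^2_{0,-1}(β=2.6249) via the finite sum:
c=cos(2.624900/2)=0.255482, s=sin(2.624900/2)=0.966814; N=√[2·2·1·6]=4.898979
k∈{0,1} keeps every argument non-negative
  k=0: (−1)^1·4.8990/(2)·0.2555^3·0.9668^1 = -0.039491
  k=1: (−1)^2·4.8990/(2)·0.2555^1·0.9668^3 = +0.565542
d^2_{0,-1}(2.6249) = -0.039491 +0.565542 = +0.526051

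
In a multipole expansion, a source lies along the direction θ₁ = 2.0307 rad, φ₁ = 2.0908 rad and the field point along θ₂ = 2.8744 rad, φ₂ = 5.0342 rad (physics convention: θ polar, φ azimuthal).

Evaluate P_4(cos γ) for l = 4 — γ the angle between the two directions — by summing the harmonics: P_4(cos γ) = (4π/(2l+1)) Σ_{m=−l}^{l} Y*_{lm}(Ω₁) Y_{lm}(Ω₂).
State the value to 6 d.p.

0.237193

Term-by-term m-sum for l=4 (normalisation 4π/9 = 1.396263):
  m=-4: (-0.139102, 0.249137) × (0.000602, -0.002065) = (0.000431, 0.000437)  (running Σ = (0.000431, 0.000437))
  m=-3: (-0.399738, 0.004311) × (0.018271, 0.012644) = (-0.007358, -0.004976)  (running Σ = (-0.006927, -0.004539))
  m=-2: (-0.051548, -0.087820) × (-0.102820, 0.077135) = (0.012074, 0.005054)  (running Σ = (0.005147, 0.000515))
  m=-1: (-0.151550, 0.264685) × (-0.133824, -0.401390) = (0.126523, 0.025410)  (running Σ = (0.131670, 0.025924))
  m=0: (-0.164169, -0.000000) × (0.569308, 0.000000) = (-0.093462, -0.000000)  (running Σ = (0.038207, 0.025924))
  m=1: (0.151550, 0.264685) × (0.133824, -0.401390) = (0.126523, -0.025410)  (running Σ = (0.164730, 0.000515))
  m=2: (-0.051548, 0.087820) × (-0.102820, -0.077135) = (0.012074, -0.005054)  (running Σ = (0.176805, -0.004539))
  m=3: (0.399738, 0.004311) × (-0.018271, 0.012644) = (-0.007358, 0.004976)  (running Σ = (0.169446, 0.000437))
  m=4: (-0.139102, -0.249137) × (0.000602, 0.002065) = (0.000431, -0.000437)  (running Σ = (0.169877, 0.000000))
Accumulated sum (0.169877, 0.000000); after 4π/(2l+1) scaling, (0.237193, 0.000000) ⇒ P_4 = 0.237193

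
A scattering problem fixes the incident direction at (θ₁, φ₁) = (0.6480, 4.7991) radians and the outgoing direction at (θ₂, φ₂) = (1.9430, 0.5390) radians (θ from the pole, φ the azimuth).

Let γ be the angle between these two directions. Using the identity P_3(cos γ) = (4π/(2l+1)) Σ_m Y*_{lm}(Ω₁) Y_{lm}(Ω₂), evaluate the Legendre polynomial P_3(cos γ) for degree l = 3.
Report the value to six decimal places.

0.419236

Term-by-term m-sum for l=3 (normalisation 4π/7 = 1.795196):
  term(m=-3) = (0.030237, 0.006569)   from Y*(Ω₁)=(-0.023599, 0.088662), Y(Ω₂)=(-0.015577, -0.336894)
  term(m=-2) = (0.059169, -0.075267)   from Y*(Ω₁)=(-0.292407, -0.051224), Y(Ω₂)=(-0.152577, 0.284136)
  term(m=-1) = (0.018937, 0.038975)   from Y*(Ω₁)=(0.036800, -0.423338), Y(Ω₂)=(-0.087516, 0.052341)
  term(m=+0) = (0.016845, 0.000000)   from Y*(Ω₁)=(0.053073, -0.000000), Y(Ω₂)=(0.317395, 0.000000)
  term(m=+1) = (0.018937, -0.038975)   from Y*(Ω₁)=(-0.036800, -0.423338), Y(Ω₂)=(0.087516, 0.052341)
  term(m=+2) = (0.059169, 0.075267)   from Y*(Ω₁)=(-0.292407, 0.051224), Y(Ω₂)=(-0.152577, -0.284136)
  term(m=+3) = (0.030237, -0.006569)   from Y*(Ω₁)=(0.023599, 0.088662), Y(Ω₂)=(0.015577, -0.336894)
Total Σ_m = (0.233532, 0.000000). Multiply by 1.795196: (0.419236, 0.000000). P_3(cos γ) = 0.419236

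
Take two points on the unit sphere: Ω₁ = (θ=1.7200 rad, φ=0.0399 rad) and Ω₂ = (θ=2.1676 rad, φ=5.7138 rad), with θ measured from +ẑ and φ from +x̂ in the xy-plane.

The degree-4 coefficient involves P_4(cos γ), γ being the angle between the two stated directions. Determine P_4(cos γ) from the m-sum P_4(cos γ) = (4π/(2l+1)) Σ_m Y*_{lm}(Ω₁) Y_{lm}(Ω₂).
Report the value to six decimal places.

-0.342325

Summing Y*_{l m}(θ₁,φ₁)·Y_{l m}(θ₂,φ₂) over m ∈ [−4, 4]; prefactor 4π/(2·4+1) = 1.396263:
  term(m=-4) = -0.06679 + 0.05677j   from Y*(Ω₁)=0.41781 + 0.06725j, Y(Ω₂)=-0.13451 + 0.15752j
  term(m=-3) = -0.01821 + 0.06927j   from Y*(Ω₁)=-0.17864 - 0.02149j, Y(Ω₂)=0.05451 - 0.39432j
  term(m=-2) = -0.02644 - 0.07193j   from Y*(Ω₁)=-0.27565 - 0.02204j, Y(Ω₂)=0.11604 + 0.25167j
  term(m=-1) = 0.02816 + 0.01965j   from Y*(Ω₁)=0.19772 + 0.00789j, Y(Ω₂)=0.14615 + 0.09355j
  term(m=+0) = -0.07861 + 0.00000j   from Y*(Ω₁)=0.24904 + 0.00000j, Y(Ω₂)=-0.31565 + 0.00000j
  term(m=+1) = 0.02816 - 0.01965j   from Y*(Ω₁)=-0.19772 + 0.00789j, Y(Ω₂)=-0.14615 + 0.09355j
  term(m=+2) = -0.02644 + 0.07193j   from Y*(Ω₁)=-0.27565 + 0.02204j, Y(Ω₂)=0.11604 - 0.25167j
  term(m=+3) = -0.01821 - 0.06927j   from Y*(Ω₁)=0.17864 - 0.02149j, Y(Ω₂)=-0.05451 - 0.39432j
  term(m=+4) = -0.06679 - 0.05677j   from Y*(Ω₁)=0.41781 - 0.06725j, Y(Ω₂)=-0.13451 - 0.15752j
Σ over m = -0.24517 + 0.00000j; ×(4π/9) → -0.34233 + 0.00000j. Real part: -0.342325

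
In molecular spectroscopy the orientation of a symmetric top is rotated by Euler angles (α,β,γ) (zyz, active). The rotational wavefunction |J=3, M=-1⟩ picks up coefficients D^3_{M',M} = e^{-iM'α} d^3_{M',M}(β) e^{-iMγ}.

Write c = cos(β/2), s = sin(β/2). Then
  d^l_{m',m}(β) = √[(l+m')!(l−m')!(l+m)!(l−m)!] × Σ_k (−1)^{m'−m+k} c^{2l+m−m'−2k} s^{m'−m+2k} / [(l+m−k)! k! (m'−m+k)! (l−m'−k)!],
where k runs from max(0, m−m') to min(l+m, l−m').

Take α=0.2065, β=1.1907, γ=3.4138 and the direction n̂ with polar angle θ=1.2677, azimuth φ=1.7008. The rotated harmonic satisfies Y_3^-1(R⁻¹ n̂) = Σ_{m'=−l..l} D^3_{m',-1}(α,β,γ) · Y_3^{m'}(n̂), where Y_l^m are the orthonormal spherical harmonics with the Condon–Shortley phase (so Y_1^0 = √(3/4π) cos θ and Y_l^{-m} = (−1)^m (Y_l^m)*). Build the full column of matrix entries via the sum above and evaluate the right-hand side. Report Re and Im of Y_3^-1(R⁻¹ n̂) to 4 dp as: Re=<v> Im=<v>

Need the full column D^3_{m',-1} for m'=−3..3 at α=0.2065, β=1.1907, γ=3.4138.
cos(β/2)=0.827952, sin(β/2)=0.560799
d^3_{-3,-1}: single k=2 term ⇒ +0.572375;  D = -0.359500-0.445391i
d^3_{-2,-1}: k∈[1..2] ⇒ +0.689975 -0.633092 = +0.056883;  D = -0.044044-0.035998i
d^3_{-1,-1}: k∈[0..2] ⇒ +0.322130 -1.182293 +0.406808 = -0.453354;  D = +0.402393+0.208830i
d^3_{0,-1}: k∈[0..2] ⇒ -0.755830 +1.040276 -0.159085 = +0.125360;  D = -0.120745-0.033704i
d^3_{1,-1}: k∈[0..2] ⇒ +0.886719 -0.542411 +0.031106 = +0.375415;  D = -0.374605-0.024650i
d^3_{2,-1}: k∈[0..1] ⇒ -0.633092 +0.145224 = -0.487867;  D = +0.483040-0.068461i
d^3_{3,-1}: single k=0 term ⇒ +0.262593;  D = -0.246916+0.089375i
Y_3^{m'}(θ=1.2677,φ=1.7008) and Σ D·Y over m':
  (-0.3595-0.4454i)·(+0.1379+0.3355i)  (-0.0440-0.0360i)·(-0.2685+0.0714i)  (+0.4024+0.2088i)·(+0.0222+0.1696i)  (-0.1207-0.0337i)·(-0.2845+0.0000i)  (-0.3746-0.0246i)·(-0.0222+0.1696i)  (+0.4830-0.0685i)·(-0.2685-0.0714i)  (-0.2469+0.0894i)·(-0.1379+0.3355i)
Y_3^-1(R⁻¹ n̂) = +0.004062-0.267318i

Re=0.0041 Im=-0.2673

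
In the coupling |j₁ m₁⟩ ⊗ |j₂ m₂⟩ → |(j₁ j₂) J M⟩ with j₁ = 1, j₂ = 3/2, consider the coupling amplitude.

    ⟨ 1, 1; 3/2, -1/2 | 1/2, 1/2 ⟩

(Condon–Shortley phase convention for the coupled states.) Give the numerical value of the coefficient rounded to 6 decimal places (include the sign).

j₁+j₂−J=2  J+j₁−j₂=0  J−j₁+j₂=1  j₁+j₂+J+1=4
(j₁±m₁, j₂±m₂, J±M) = (2,0,1,2,1,0)
P² = 2/3
sum k=0..0:
  [0] +1/2 = 1/2
S = 1/2
C² = P²·S² = 1/6 ; C = +0.408248

+0.408248  (= +√(1/6))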